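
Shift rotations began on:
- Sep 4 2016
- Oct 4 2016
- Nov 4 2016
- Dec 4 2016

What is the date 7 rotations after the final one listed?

Jul 4 2017

The day-of-month is always 4 (30, 31, 30 days between events).
So this recurs on the 4th of each month.
Next: January 2017 → Jan 4 2017.
February 2017: Feb 4 2017.
Next: March 2017 → Mar 4 2017.
April 2017: Apr 4 2017.
May 2017: May 4 2017.
June 2017: Jun 4 2017.
Next: July 2017 → Jul 4 2017.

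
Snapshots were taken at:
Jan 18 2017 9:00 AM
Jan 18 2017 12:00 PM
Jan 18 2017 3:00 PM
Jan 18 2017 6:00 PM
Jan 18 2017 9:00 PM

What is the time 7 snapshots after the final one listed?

Gaps: 3, 3, 3, 3 hours — each event is 3 hours after the previous one.
Jan 18 2017 9:00 PM + 3 h = Jan 19 2017 12:00 AM.
Jan 19 2017 12:00 AM + 3 h = Jan 19 2017 3:00 AM.
Jan 19 2017 3:00 AM + 3 h = Jan 19 2017 6:00 AM.
Jan 19 2017 6:00 AM + 3 h = Jan 19 2017 9:00 AM.
Jan 19 2017 9:00 AM + 3 h = Jan 19 2017 12:00 PM.
Jan 19 2017 12:00 PM + 3 h = Jan 19 2017 3:00 PM.
Jan 19 2017 3:00 PM + 3 h = Jan 19 2017 6:00 PM.

Jan 19 2017 6:00 PM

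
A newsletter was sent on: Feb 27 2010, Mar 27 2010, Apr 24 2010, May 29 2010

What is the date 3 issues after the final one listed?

These are Saturdays with 28, 28, 35-day gaps.
Each is the final Saturday of its month — May 29 2010 is past the 28th, so '4th Saturday' doesn't fit.
June 2010 ends with Saturday Jun 26 2010.
Last Saturday of July 2010: Jul 31 2010.
Last Saturday of August 2010: Aug 28 2010.

Aug 28 2010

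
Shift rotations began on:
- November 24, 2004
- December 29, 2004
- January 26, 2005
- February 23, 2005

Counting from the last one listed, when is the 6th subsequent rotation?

August 31, 2005

These are Wednesdays with 35, 28, 28-day gaps.
Each is the final Wednesday of its month — December 29, 2004 is past the 28th, so '4th Wednesday' doesn't fit.
Last Wednesday of March 2005: March 30, 2005.
April 2005 ends with Wednesday April 27, 2005.
May 2005 ends with Wednesday May 25, 2005.
June 2005 ends with Wednesday June 29, 2005.
July 2005 ends with Wednesday July 27, 2005.
August 2005 ends with Wednesday August 31, 2005.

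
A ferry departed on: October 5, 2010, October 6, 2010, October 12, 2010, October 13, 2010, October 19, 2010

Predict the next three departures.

October 20, 2010; October 26, 2010; October 27, 2010

The gap pattern 1, 6, 1, 6 repeats every 2 events.
These are the Tuesdays and Wednesdays of each week.
The following Wednesday is October 20, 2010.
The following Tuesday is October 26, 2010.
The following Wednesday is October 27, 2010.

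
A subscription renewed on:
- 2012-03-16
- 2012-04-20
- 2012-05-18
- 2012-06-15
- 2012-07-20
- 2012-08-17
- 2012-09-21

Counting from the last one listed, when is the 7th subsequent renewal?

2013-04-19

Gaps: 35, 28, 28, 35, 28, 35 days — a mix of 28 and 35. Every date is a Friday.
Each is the 3rd Friday of its month.
October 2012 — 3rd Friday is 2012-10-19.
3rd Friday of November 2012: 2012-11-16.
December 2012 — 3rd Friday is 2012-12-21.
January 2013 — 3rd Friday is 2013-01-18.
February 2013 — 3rd Friday is 2013-02-15.
March 2013 — 3rd Friday is 2013-03-15.
April 2013 — 3rd Friday is 2013-04-19.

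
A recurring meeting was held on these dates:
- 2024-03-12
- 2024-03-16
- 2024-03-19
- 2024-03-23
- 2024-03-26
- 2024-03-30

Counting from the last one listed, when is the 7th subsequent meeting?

2024-04-23

Every event lands on a Tuesday or Saturday (gaps cycle 4, 3, 4, 3, 4).
So the schedule is: every Tuesday and Saturday.
The following Tuesday is 2024-04-02.
Next Saturday: 2024-04-06.
Next Tuesday: 2024-04-09.
Next Saturday: 2024-04-13.
The following Tuesday is 2024-04-16.
Next Saturday: 2024-04-20.
The following Tuesday is 2024-04-23.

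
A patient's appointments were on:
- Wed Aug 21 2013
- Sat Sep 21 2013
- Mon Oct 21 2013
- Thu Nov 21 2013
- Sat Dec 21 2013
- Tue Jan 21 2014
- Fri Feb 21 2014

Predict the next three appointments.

Gaps: 31, 30, 31, 30, 31, 31 days — not constant. Every event is on the 21st of the month.
Pattern: the 21st of each month.
Next: March 2014 → Fri Mar 21 2014.
Next: April 2014 → Mon Apr 21 2014.
Next: May 2014 → Wed May 21 2014.

Fri Mar 21 2014, Mon Apr 21 2014, Wed May 21 2014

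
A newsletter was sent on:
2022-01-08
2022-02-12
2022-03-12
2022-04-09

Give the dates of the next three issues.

All dates are Saturdays, 35, 28, 28 days apart.
Specifically, the 2nd Saturday of each month.
2nd Saturday of May 2022: 2022-05-14.
June 2022 — 2nd Saturday is 2022-06-11.
2nd Saturday of July 2022: 2022-07-09.

2022-05-14, 2022-06-11, 2022-07-09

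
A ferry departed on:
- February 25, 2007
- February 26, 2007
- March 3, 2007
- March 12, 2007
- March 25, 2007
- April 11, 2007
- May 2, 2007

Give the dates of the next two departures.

Gaps: 1, 5, 9, 13, 17, 21 days — each gap is 4 larger than the previous one.
Next gap: 25 days. May 2, 2007 + 25 days = May 27, 2007.
Next gap: 29 days. May 27, 2007 + 29 days = June 25, 2007.

May 27, 2007; June 25, 2007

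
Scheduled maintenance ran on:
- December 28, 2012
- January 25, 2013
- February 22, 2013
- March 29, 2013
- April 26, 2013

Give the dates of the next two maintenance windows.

All Fridays; the gaps (28, 28, 35, 28) vary with month length.
This is the last Friday of each month.
Last Friday of May 2013: May 31, 2013.
Last Friday of June 2013: June 28, 2013.

May 31, 2013; June 28, 2013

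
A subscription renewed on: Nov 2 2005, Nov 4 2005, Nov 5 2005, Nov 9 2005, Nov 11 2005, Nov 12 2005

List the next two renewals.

The gap pattern 2, 1, 4, 2, 1 repeats every 3 events.
These are the Wednesdays, Fridays and Saturdays of each week.
Next Wednesday: Nov 16 2005.
Next Friday: Nov 18 2005.

Nov 16 2005, Nov 18 2005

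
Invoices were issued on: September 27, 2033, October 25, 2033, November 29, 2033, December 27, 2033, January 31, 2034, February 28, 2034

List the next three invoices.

Every date is a Tuesday; gaps 28, 35, 28, 35, 28 days.
Each is the last Tuesday of its month (at least one falls on the 29th or later, ruling out '4th Tuesday').
Last Tuesday of March 2034: March 28, 2034.
April 2034 ends with Tuesday April 25, 2034.
Last Tuesday of May 2034: May 30, 2034.

March 28, 2034; April 25, 2034; May 30, 2034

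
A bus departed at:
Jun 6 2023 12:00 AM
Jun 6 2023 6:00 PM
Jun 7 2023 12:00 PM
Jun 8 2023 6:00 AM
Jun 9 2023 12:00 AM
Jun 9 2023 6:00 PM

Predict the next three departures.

Gaps: 18, 18, 18, 18, 18 hours — each event is 18 hours after the previous one.
Jun 9 2023 6:00 PM + 18 h = Jun 10 2023 12:00 PM.
Jun 10 2023 12:00 PM + 18 h = Jun 11 2023 6:00 AM.
Jun 11 2023 6:00 AM + 18 h = Jun 12 2023 12:00 AM.

Jun 10 2023 12:00 PM, Jun 11 2023 6:00 AM, Jun 12 2023 12:00 AM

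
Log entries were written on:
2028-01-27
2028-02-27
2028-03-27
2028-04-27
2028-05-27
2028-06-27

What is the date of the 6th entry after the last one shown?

Gaps: 31, 29, 31, 30, 31 days — not constant. Every event is on the 27th of the month.
Pattern: the 27th of each month.
Next: July 2028 → 2028-07-27.
August 2028: 2028-08-27.
September 2028: 2028-09-27.
Next: October 2028 → 2028-10-27.
Next: November 2028 → 2028-11-27.
December 2028: 2028-12-27.

2028-12-27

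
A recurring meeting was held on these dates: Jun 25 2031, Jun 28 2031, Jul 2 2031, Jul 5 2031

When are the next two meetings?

The gap pattern 3, 4, 3 repeats every 2 events.
These are the Wednesdays and Saturdays of each week.
Next Wednesday: Jul 9 2031.
The following Saturday is Jul 12 2031.

Jul 9 2031, Jul 12 2031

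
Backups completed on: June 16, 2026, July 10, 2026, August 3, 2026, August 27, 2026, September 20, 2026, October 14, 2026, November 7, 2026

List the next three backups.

December 1, 2026; December 25, 2026; January 18, 2027

Every event comes 24 days after the last (24, 24, 24, 24, 24, 24).
November 7, 2026 + 24 days = December 1, 2026.
December 1, 2026 + 24 days = December 25, 2026.
December 25, 2026 + 24 days = January 18, 2027.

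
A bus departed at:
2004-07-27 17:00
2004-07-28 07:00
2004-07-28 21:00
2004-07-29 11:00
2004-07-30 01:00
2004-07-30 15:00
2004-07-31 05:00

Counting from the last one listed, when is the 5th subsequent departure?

2004-08-03 03:00

Gaps: 14, 14, 14, 14, 14, 14 hours — each event is 14 hours after the previous one.
2004-07-31 05:00 + 14 h = 2004-07-31 19:00.
2004-07-31 19:00 + 14 h = 2004-08-01 09:00.
2004-08-01 09:00 + 14 h = 2004-08-01 23:00.
2004-08-01 23:00 + 14 h = 2004-08-02 13:00.
2004-08-02 13:00 + 14 h = 2004-08-03 03:00.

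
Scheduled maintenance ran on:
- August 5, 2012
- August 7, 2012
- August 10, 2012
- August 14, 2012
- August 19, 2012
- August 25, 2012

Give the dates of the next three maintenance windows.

September 1, 2012; September 9, 2012; September 18, 2012

Intervals are 2, 3, 4, 5, 6 days — an arithmetic progression with common difference 1.
Next gap: 7 days. August 25, 2012 + 7 days = September 1, 2012.
Next gap: 8 days. September 1, 2012 + 8 days = September 9, 2012.
Next gap: 9 days. September 9, 2012 + 9 days = September 18, 2012.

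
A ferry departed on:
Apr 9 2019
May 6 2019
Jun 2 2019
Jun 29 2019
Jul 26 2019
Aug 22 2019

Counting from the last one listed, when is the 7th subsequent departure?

Feb 27 2020

Every event comes 27 days after the last (27, 27, 27, 27, 27).
Aug 22 2019 + 27 days = Sep 18 2019.
Sep 18 2019 + 27 days = Oct 15 2019.
Oct 15 2019 + 27 days = Nov 11 2019.
Nov 11 2019 + 27 days = Dec 8 2019.
Dec 8 2019 + 27 days = Jan 4 2020.
Jan 4 2020 + 27 days = Jan 31 2020.
Jan 31 2020 + 27 days = Feb 27 2020.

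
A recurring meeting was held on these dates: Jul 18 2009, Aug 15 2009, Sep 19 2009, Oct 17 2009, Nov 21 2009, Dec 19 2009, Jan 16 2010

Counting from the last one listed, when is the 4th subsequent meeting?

May 15 2010

All dates are Saturdays, 28, 35, 28, 35, 28, 28 days apart.
Specifically, the 3rd Saturday of each month.
3rd Saturday of February 2010: Feb 20 2010.
March 2010 — 3rd Saturday is Mar 20 2010.
3rd Saturday of April 2010: Apr 17 2010.
May 2010 — 3rd Saturday is May 15 2010.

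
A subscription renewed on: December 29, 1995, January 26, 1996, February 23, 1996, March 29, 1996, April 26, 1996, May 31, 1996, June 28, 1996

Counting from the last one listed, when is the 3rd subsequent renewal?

September 27, 1996

All Fridays; the gaps (28, 28, 35, 28, 35, 28) vary with month length.
This is the last Friday of each month.
July 1996 ends with Friday July 26, 1996.
August 1996 ends with Friday August 30, 1996.
Last Friday of September 1996: September 27, 1996.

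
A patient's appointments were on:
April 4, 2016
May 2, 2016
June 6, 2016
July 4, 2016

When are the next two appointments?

These are Mondays at 28- or 35-day spacing (28, 35, 28).
The pattern: 1st Monday of the month.
1st Monday of August 2016: August 1, 2016.
1st Monday of September 2016: September 5, 2016.

August 1, 2016; September 5, 2016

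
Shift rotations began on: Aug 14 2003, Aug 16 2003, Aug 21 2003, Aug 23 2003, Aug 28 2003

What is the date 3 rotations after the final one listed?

Sep 6 2003

Every event lands on a Thursday or Saturday (gaps cycle 2, 5, 2, 5).
So the schedule is: every Thursday and Saturday.
The following Saturday is Aug 30 2003.
The following Thursday is Sep 4 2003.
The following Saturday is Sep 6 2003.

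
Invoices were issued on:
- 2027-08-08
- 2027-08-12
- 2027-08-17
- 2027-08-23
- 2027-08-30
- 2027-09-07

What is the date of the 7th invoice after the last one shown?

Intervals are 4, 5, 6, 7, 8 days — an arithmetic progression with common difference 1.
Next gap: 9 days. 2027-09-07 + 9 days = 2027-09-16.
Next gap: 10 days. 2027-09-16 + 10 days = 2027-09-26.
Next gap: 11 days. 2027-09-26 + 11 days = 2027-10-07.
Next gap: 12 days. 2027-10-07 + 12 days = 2027-10-19.
Next gap: 13 days. 2027-10-19 + 13 days = 2027-11-01.
Next gap: 14 days. 2027-11-01 + 14 days = 2027-11-15.
Next gap: 15 days. 2027-11-15 + 15 days = 2027-11-30.

2027-11-30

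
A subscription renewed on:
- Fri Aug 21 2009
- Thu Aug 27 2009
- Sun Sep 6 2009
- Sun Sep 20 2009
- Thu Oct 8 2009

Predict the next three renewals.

The spacing grows by 4 each time: 6, 10, 14, 18 days.
Next gap: 22 days. Thu Oct 8 2009 + 22 days = Fri Oct 30 2009.
Next gap: 26 days. Fri Oct 30 2009 + 26 days = Wed Nov 25 2009.
Next gap: 30 days. Wed Nov 25 2009 + 30 days = Fri Dec 25 2009.

Fri Oct 30 2009, Wed Nov 25 2009, Fri Dec 25 2009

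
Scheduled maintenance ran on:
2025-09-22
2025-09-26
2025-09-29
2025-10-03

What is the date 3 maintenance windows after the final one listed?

2025-10-13

Gaps: 4, 3, 4 days — not constant, but cyclic with period 2.
The events fall on every Monday and Friday.
Next Monday: 2025-10-06.
Next Friday: 2025-10-10.
The following Monday is 2025-10-13.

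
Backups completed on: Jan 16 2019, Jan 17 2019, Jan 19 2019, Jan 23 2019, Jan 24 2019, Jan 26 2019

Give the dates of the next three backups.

Gaps: 1, 2, 4, 1, 2 days — not constant, but cyclic with period 3.
The events fall on every Wednesday, Thursday and Saturday.
Next Wednesday: Jan 30 2019.
Next Thursday: Jan 31 2019.
Next Saturday: Feb 2 2019.

Jan 30 2019, Jan 31 2019, Feb 2 2019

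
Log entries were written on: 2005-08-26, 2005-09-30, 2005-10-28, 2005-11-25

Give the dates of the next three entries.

Every date is a Friday; gaps 35, 28, 28 days.
Each is the last Friday of its month (at least one falls on the 29th or later, ruling out '4th Friday').
December 2005 ends with Friday 2005-12-30.
January 2006 ends with Friday 2006-01-27.
Last Friday of February 2006: 2006-02-24.

2005-12-30, 2006-01-27, 2006-02-24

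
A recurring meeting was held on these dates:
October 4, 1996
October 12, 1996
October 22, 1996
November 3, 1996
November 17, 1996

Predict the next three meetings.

December 3, 1996; December 21, 1996; January 10, 1997

The spacing grows by 2 each time: 8, 10, 12, 14 days.
Next gap: 16 days. November 17, 1996 + 16 days = December 3, 1996.
Next gap: 18 days. December 3, 1996 + 18 days = December 21, 1996.
Next gap: 20 days. December 21, 1996 + 20 days = January 10, 1997.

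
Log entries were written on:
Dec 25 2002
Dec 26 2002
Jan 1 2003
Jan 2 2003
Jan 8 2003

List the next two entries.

Every event lands on a Wednesday or Thursday (gaps cycle 1, 6, 1, 6).
So the schedule is: every Wednesday and Thursday.
The following Thursday is Jan 9 2003.
Next Wednesday: Jan 15 2003.

Jan 9 2003, Jan 15 2003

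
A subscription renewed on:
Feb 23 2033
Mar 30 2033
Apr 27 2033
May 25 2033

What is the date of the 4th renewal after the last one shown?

Sep 28 2033

Every date is a Wednesday; gaps 35, 28, 28 days.
Each is the last Wednesday of its month (at least one falls on the 29th or later, ruling out '4th Wednesday').
Last Wednesday of June 2033: Jun 29 2033.
Last Wednesday of July 2033: Jul 27 2033.
Last Wednesday of August 2033: Aug 31 2033.
Last Wednesday of September 2033: Sep 28 2033.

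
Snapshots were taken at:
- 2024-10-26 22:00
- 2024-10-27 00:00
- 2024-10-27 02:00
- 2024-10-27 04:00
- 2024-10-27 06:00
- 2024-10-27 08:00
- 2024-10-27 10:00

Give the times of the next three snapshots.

Spacing: 2, 2, 2, 2, 2, 2 h — constant 2 h.
2024-10-27 10:00 + 2 h = 2024-10-27 12:00.
2024-10-27 12:00 + 2 h = 2024-10-27 14:00.
2024-10-27 14:00 + 2 h = 2024-10-27 16:00.

2024-10-27 12:00, 2024-10-27 14:00, 2024-10-27 16:00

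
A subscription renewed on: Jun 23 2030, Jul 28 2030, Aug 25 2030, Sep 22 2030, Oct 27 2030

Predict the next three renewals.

Gaps: 35, 28, 28, 35 days — a mix of 28 and 35. Every date is a Sunday.
Each is the 4th Sunday of its month.
November 2030 — 4th Sunday is Nov 24 2030.
4th Sunday of December 2030: Dec 22 2030.
January 2031 — 4th Sunday is Jan 26 2031.

Nov 24 2030, Dec 22 2030, Jan 26 2031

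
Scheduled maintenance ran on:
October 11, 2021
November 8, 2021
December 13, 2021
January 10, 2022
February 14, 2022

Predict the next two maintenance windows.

March 14, 2022; April 11, 2022

All dates are Mondays, 28, 35, 28, 35 days apart.
Specifically, the 2nd Monday of each month.
March 2022 — 2nd Monday is March 14, 2022.
2nd Monday of April 2022: April 11, 2022.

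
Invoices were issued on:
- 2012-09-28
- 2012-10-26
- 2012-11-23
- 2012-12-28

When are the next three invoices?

2013-01-25, 2013-02-22, 2013-03-22

These are Fridays at 28- or 35-day spacing (28, 28, 35).
The pattern: 4th Friday of the month.
4th Friday of January 2013: 2013-01-25.
4th Friday of February 2013: 2013-02-22.
4th Friday of March 2013: 2013-03-22.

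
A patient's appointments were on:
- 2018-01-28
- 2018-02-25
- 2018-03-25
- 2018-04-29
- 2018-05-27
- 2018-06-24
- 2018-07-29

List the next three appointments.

2018-08-26, 2018-09-30, 2018-10-28

Every date is a Sunday; gaps 28, 28, 35, 28, 28, 35 days.
Each is the last Sunday of its month (at least one falls on the 29th or later, ruling out '4th Sunday').
August 2018 ends with Sunday 2018-08-26.
September 2018 ends with Sunday 2018-09-30.
Last Sunday of October 2018: 2018-10-28.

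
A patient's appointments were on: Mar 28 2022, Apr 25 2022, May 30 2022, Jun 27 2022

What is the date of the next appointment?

Jul 25 2022

All Mondays; the gaps (28, 35, 28) vary with month length.
This is the last Monday of each month.
Last Monday of July 2022: Jul 25 2022.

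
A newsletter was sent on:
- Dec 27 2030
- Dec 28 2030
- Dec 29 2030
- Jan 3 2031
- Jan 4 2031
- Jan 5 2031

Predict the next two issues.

Gaps: 1, 1, 5, 1, 1 days — not constant, but cyclic with period 3.
The events fall on every Friday, Saturday and Sunday.
The following Friday is Jan 10 2031.
Next Saturday: Jan 11 2031.

Jan 10 2031, Jan 11 2031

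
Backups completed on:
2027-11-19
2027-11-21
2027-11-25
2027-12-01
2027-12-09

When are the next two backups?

2027-12-19, 2027-12-31

The spacing grows by 2 each time: 2, 4, 6, 8 days.
Next gap: 10 days. 2027-12-09 + 10 days = 2027-12-19.
Next gap: 12 days. 2027-12-19 + 12 days = 2027-12-31.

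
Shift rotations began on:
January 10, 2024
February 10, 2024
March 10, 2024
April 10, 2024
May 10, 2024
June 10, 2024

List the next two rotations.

July 10, 2024; August 10, 2024

The day-of-month is always 10 (31, 29, 31, 30, 31 days between events).
So this recurs on the 10th of each month.
July 2024: July 10, 2024.
Next: August 2024 → August 10, 2024.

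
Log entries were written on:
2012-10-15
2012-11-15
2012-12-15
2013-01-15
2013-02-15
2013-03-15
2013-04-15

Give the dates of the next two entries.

2013-05-15, 2013-06-15

The day-of-month is always 15 (31, 30, 31, 31, 28, 31 days between events).
So this recurs on the 15th of each month.
Next: May 2013 → 2013-05-15.
Next: June 2013 → 2013-06-15.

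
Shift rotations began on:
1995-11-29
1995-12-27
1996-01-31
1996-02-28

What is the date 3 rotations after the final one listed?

Every date is a Wednesday; gaps 28, 35, 28 days.
Each is the last Wednesday of its month (at least one falls on the 29th or later, ruling out '4th Wednesday').
Last Wednesday of March 1996: 1996-03-27.
Last Wednesday of April 1996: 1996-04-24.
Last Wednesday of May 1996: 1996-05-29.

1996-05-29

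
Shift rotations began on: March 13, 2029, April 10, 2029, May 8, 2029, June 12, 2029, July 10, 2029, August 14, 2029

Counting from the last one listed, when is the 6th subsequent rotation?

February 12, 2030

These are Tuesdays at 28- or 35-day spacing (28, 28, 35, 28, 35).
The pattern: 2nd Tuesday of the month.
2nd Tuesday of September 2029: September 11, 2029.
October 2029 — 2nd Tuesday is October 9, 2029.
2nd Tuesday of November 2029: November 13, 2029.
December 2029 — 2nd Tuesday is December 11, 2029.
January 2030 — 2nd Tuesday is January 8, 2030.
February 2030 — 2nd Tuesday is February 12, 2030.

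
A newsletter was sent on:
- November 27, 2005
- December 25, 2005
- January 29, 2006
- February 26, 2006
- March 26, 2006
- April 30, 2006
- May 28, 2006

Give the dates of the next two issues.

June 25, 2006; July 30, 2006

Every date is a Sunday; gaps 28, 35, 28, 28, 35, 28 days.
Each is the last Sunday of its month (at least one falls on the 29th or later, ruling out '4th Sunday').
June 2006 ends with Sunday June 25, 2006.
July 2006 ends with Sunday July 30, 2006.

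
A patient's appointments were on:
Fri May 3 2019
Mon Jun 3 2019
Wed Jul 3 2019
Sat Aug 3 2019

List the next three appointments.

Tue Sep 3 2019, Thu Oct 3 2019, Sun Nov 3 2019

Each date is the 3rd; the gaps (31, 30, 31) track the month lengths.
The rule is the 3rd of each month.
September 2019: Tue Sep 3 2019.
Next: October 2019 → Thu Oct 3 2019.
Next: November 2019 → Sun Nov 3 2019.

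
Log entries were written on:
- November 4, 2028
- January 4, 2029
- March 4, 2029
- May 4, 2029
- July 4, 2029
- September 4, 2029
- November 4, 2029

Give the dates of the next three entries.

January 4, 2030; March 4, 2030; May 4, 2030

Gaps: 61, 59, 61, 61, 62, 61 days — not constant. Every event is on the 4th of the month.
Pattern: the 4th of every 2 months.
Next: January 2030 → January 4, 2030.
Next: March 2030 → March 4, 2030.
May 2030: May 4, 2030.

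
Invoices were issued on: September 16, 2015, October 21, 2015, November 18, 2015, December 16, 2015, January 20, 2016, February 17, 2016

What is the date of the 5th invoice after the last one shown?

July 20, 2016

These are Wednesdays at 28- or 35-day spacing (35, 28, 28, 35, 28).
The pattern: 3rd Wednesday of the month.
3rd Wednesday of March 2016: March 16, 2016.
April 2016 — 3rd Wednesday is April 20, 2016.
3rd Wednesday of May 2016: May 18, 2016.
June 2016 — 3rd Wednesday is June 15, 2016.
3rd Wednesday of July 2016: July 20, 2016.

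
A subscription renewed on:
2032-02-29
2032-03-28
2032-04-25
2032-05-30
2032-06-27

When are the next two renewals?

These are Sundays with 28, 28, 35, 28-day gaps.
Each is the final Sunday of its month — 2032-02-29 is past the 28th, so '4th Sunday' doesn't fit.
July 2032 ends with Sunday 2032-07-25.
Last Sunday of August 2032: 2032-08-29.

2032-07-25, 2032-08-29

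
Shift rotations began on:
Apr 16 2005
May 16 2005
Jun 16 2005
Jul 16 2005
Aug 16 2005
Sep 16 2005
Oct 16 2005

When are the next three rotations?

Nov 16 2005, Dec 16 2005, Jan 16 2006

Gaps: 30, 31, 30, 31, 31, 30 days — not constant. Every event is on the 16th of the month.
Pattern: the 16th of each month.
November 2005: Nov 16 2005.
December 2005: Dec 16 2005.
Next: January 2006 → Jan 16 2006.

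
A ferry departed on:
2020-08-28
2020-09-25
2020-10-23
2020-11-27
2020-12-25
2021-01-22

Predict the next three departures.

2021-02-26, 2021-03-26, 2021-04-23

These are Fridays at 28- or 35-day spacing (28, 28, 35, 28, 28).
The pattern: 4th Friday of the month.
February 2021 — 4th Friday is 2021-02-26.
4th Friday of March 2021: 2021-03-26.
April 2021 — 4th Friday is 2021-04-23.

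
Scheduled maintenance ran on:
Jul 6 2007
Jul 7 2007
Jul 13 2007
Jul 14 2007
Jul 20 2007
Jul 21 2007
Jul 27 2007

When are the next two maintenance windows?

Jul 28 2007, Aug 3 2007

Every event lands on a Friday or Saturday (gaps cycle 1, 6, 1, 6, 1, 6).
So the schedule is: every Friday and Saturday.
The following Saturday is Jul 28 2007.
Next Friday: Aug 3 2007.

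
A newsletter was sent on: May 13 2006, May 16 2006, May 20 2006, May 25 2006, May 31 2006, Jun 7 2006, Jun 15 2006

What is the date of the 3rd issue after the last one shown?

Jul 15 2006

Gaps: 3, 4, 5, 6, 7, 8 days — each gap is 1 larger than the previous one.
Next gap: 9 days. Jun 15 2006 + 9 days = Jun 24 2006.
Next gap: 10 days. Jun 24 2006 + 10 days = Jul 4 2006.
Next gap: 11 days. Jul 4 2006 + 11 days = Jul 15 2006.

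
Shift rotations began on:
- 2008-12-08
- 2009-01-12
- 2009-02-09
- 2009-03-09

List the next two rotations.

2009-04-13, 2009-05-11

These are Mondays at 28- or 35-day spacing (35, 28, 28).
The pattern: 2nd Monday of the month.
2nd Monday of April 2009: 2009-04-13.
2nd Monday of May 2009: 2009-05-11.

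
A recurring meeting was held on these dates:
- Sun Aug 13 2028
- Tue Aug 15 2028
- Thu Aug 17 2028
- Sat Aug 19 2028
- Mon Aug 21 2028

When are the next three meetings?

Wed Aug 23 2028, Fri Aug 25 2028, Sun Aug 27 2028

Gaps between consecutive events: 2, 2, 2, 2 days — a constant 2-day interval.
Mon Aug 21 2028 + 2 days = Wed Aug 23 2028.
Wed Aug 23 2028 + 2 days = Fri Aug 25 2028.
Fri Aug 25 2028 + 2 days = Sun Aug 27 2028.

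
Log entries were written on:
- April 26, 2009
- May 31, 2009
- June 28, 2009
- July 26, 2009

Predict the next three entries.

August 30, 2009; September 27, 2009; October 25, 2009

These are Sundays with 35, 28, 28-day gaps.
Each is the final Sunday of its month — May 31, 2009 is past the 28th, so '4th Sunday' doesn't fit.
August 2009 ends with Sunday August 30, 2009.
Last Sunday of September 2009: September 27, 2009.
Last Sunday of October 2009: October 25, 2009.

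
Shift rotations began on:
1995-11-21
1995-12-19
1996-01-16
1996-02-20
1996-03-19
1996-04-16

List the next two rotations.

Gaps: 28, 28, 35, 28, 28 days — a mix of 28 and 35. Every date is a Tuesday.
Each is the 3rd Tuesday of its month.
3rd Tuesday of May 1996: 1996-05-21.
3rd Tuesday of June 1996: 1996-06-18.

1996-05-21, 1996-06-18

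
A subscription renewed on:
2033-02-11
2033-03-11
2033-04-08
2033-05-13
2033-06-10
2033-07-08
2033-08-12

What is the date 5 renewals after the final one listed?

2034-01-13

These are Fridays at 28- or 35-day spacing (28, 28, 35, 28, 28, 35).
The pattern: 2nd Friday of the month.
2nd Friday of September 2033: 2033-09-09.
2nd Friday of October 2033: 2033-10-14.
November 2033 — 2nd Friday is 2033-11-11.
December 2033 — 2nd Friday is 2033-12-09.
January 2034 — 2nd Friday is 2034-01-13.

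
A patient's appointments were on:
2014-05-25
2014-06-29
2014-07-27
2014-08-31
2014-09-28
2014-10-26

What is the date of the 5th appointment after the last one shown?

Every date is a Sunday; gaps 35, 28, 35, 28, 28 days.
Each is the last Sunday of its month (at least one falls on the 29th or later, ruling out '4th Sunday').
Last Sunday of November 2014: 2014-11-30.
Last Sunday of December 2014: 2014-12-28.
Last Sunday of January 2015: 2015-01-25.
Last Sunday of February 2015: 2015-02-22.
Last Sunday of March 2015: 2015-03-29.

2015-03-29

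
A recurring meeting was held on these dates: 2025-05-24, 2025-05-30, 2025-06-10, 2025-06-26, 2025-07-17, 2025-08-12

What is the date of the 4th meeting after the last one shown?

Intervals are 6, 11, 16, 21, 26 days — an arithmetic progression with common difference 5.
Next gap: 31 days. 2025-08-12 + 31 days = 2025-09-12.
Next gap: 36 days. 2025-09-12 + 36 days = 2025-10-18.
Next gap: 41 days. 2025-10-18 + 41 days = 2025-11-28.
Next gap: 46 days. 2025-11-28 + 46 days = 2026-01-13.

2026-01-13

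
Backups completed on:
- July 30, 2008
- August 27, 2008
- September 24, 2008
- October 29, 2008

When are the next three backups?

These are Wednesdays with 28, 28, 35-day gaps.
Each is the final Wednesday of its month — July 30, 2008 is past the 28th, so '4th Wednesday' doesn't fit.
Last Wednesday of November 2008: November 26, 2008.
Last Wednesday of December 2008: December 31, 2008.
January 2009 ends with Wednesday January 28, 2009.

November 26, 2008; December 31, 2008; January 28, 2009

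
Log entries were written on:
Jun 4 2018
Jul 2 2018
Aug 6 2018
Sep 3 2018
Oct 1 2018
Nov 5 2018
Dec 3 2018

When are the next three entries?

All dates are Mondays, 28, 35, 28, 28, 35, 28 days apart.
Specifically, the 1st Monday of each month.
January 2019 — 1st Monday is Jan 7 2019.
February 2019 — 1st Monday is Feb 4 2019.
1st Monday of March 2019: Mar 4 2019.

Jan 7 2019, Feb 4 2019, Mar 4 2019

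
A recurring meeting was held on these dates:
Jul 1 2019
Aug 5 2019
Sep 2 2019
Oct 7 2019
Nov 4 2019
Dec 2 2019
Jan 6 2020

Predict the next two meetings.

Gaps: 35, 28, 35, 28, 28, 35 days — a mix of 28 and 35. Every date is a Monday.
Each is the 1st Monday of its month.
1st Monday of February 2020: Feb 3 2020.
1st Monday of March 2020: Mar 2 2020.

Feb 3 2020, Mar 2 2020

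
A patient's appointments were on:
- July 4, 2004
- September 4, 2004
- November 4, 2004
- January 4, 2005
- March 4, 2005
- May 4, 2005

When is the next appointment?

The day-of-month is always 4 (62, 61, 61, 59, 61 days between events).
So this recurs on the 4th of every 2 months.
July 2005: July 4, 2005.

July 4, 2005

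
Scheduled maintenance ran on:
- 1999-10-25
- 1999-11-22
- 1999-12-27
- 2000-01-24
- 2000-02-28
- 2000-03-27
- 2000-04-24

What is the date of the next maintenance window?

Gaps: 28, 35, 28, 35, 28, 28 days — a mix of 28 and 35. Every date is a Monday.
Each is the 4th Monday of its month.
May 2000 — 4th Monday is 2000-05-22.

2000-05-22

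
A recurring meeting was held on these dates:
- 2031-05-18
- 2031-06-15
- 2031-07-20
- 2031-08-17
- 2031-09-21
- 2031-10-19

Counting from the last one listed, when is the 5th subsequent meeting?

Gaps: 28, 35, 28, 35, 28 days — a mix of 28 and 35. Every date is a Sunday.
Each is the 3rd Sunday of its month.
3rd Sunday of November 2031: 2031-11-16.
December 2031 — 3rd Sunday is 2031-12-21.
January 2032 — 3rd Sunday is 2032-01-18.
3rd Sunday of February 2032: 2032-02-15.
March 2032 — 3rd Sunday is 2032-03-21.

2032-03-21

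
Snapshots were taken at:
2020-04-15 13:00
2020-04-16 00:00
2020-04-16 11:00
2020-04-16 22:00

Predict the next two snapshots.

The interval is a steady 11 hours (11, 11, 11).
2020-04-16 22:00 + 11 h = 2020-04-17 09:00.
2020-04-17 09:00 + 11 h = 2020-04-17 20:00.

2020-04-17 09:00, 2020-04-17 20:00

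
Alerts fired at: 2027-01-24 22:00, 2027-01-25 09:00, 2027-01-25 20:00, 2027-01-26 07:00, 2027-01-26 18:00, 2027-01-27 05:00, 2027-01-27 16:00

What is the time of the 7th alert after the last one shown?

2027-01-30 21:00

Gaps: 11, 11, 11, 11, 11, 11 hours — each event is 11 hours after the previous one.
2027-01-27 16:00 + 11 h = 2027-01-28 03:00.
2027-01-28 03:00 + 11 h = 2027-01-28 14:00.
2027-01-28 14:00 + 11 h = 2027-01-29 01:00.
2027-01-29 01:00 + 11 h = 2027-01-29 12:00.
2027-01-29 12:00 + 11 h = 2027-01-29 23:00.
2027-01-29 23:00 + 11 h = 2027-01-30 10:00.
2027-01-30 10:00 + 11 h = 2027-01-30 21:00.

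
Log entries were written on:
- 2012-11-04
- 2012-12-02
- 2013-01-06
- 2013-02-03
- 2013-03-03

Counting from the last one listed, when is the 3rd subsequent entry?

2013-06-02

These are Sundays at 28- or 35-day spacing (28, 35, 28, 28).
The pattern: 1st Sunday of the month.
1st Sunday of April 2013: 2013-04-07.
1st Sunday of May 2013: 2013-05-05.
1st Sunday of June 2013: 2013-06-02.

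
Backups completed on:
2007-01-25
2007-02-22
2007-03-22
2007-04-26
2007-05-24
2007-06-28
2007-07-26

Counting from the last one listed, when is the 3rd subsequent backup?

2007-10-25

All dates are Thursdays, 28, 28, 35, 28, 35, 28 days apart.
Specifically, the 4th Thursday of each month.
4th Thursday of August 2007: 2007-08-23.
4th Thursday of September 2007: 2007-09-27.
October 2007 — 4th Thursday is 2007-10-25.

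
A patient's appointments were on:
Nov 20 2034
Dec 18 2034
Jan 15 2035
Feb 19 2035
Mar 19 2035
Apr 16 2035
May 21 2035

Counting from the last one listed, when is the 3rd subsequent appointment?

Aug 20 2035

All dates are Mondays, 28, 28, 35, 28, 28, 35 days apart.
Specifically, the 3rd Monday of each month.
3rd Monday of June 2035: Jun 18 2035.
July 2035 — 3rd Monday is Jul 16 2035.
3rd Monday of August 2035: Aug 20 2035.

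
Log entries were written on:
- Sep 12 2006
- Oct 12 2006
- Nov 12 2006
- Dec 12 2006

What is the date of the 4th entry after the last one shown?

Apr 12 2007

Each date is the 12th; the gaps (30, 31, 30) track the month lengths.
The rule is the 12th of each month.
January 2007: Jan 12 2007.
February 2007: Feb 12 2007.
Next: March 2007 → Mar 12 2007.
Next: April 2007 → Apr 12 2007.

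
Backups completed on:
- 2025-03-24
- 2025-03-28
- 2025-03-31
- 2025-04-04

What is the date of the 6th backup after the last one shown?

2025-04-25

Every event lands on a Monday or Friday (gaps cycle 4, 3, 4).
So the schedule is: every Monday and Friday.
The following Monday is 2025-04-07.
The following Friday is 2025-04-11.
Next Monday: 2025-04-14.
The following Friday is 2025-04-18.
Next Monday: 2025-04-21.
The following Friday is 2025-04-25.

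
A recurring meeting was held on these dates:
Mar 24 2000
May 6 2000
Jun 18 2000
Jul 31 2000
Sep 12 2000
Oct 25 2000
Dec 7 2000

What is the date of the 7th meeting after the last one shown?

Every event comes 43 days after the last (43, 43, 43, 43, 43, 43).
Dec 7 2000 + 43 days = Jan 19 2001.
Jan 19 2001 + 43 days = Mar 3 2001.
Mar 3 2001 + 43 days = Apr 15 2001.
Apr 15 2001 + 43 days = May 28 2001.
May 28 2001 + 43 days = Jul 10 2001.
Jul 10 2001 + 43 days = Aug 22 2001.
Aug 22 2001 + 43 days = Oct 4 2001.

Oct 4 2001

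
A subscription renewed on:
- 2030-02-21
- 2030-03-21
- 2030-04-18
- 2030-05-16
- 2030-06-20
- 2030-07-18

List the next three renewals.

2030-08-15, 2030-09-19, 2030-10-17

Gaps: 28, 28, 28, 35, 28 days — a mix of 28 and 35. Every date is a Thursday.
Each is the 3rd Thursday of its month.
August 2030 — 3rd Thursday is 2030-08-15.
3rd Thursday of September 2030: 2030-09-19.
October 2030 — 3rd Thursday is 2030-10-17.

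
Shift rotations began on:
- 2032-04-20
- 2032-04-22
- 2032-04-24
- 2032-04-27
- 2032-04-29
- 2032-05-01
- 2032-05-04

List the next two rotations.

Gaps: 2, 2, 3, 2, 2, 3 days — not constant, but cyclic with period 3.
The events fall on every Tuesday, Thursday and Saturday.
Next Thursday: 2032-05-06.
Next Saturday: 2032-05-08.

2032-05-06, 2032-05-08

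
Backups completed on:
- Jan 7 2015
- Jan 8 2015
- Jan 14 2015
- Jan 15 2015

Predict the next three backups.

Gaps: 1, 6, 1 days — not constant, but cyclic with period 2.
The events fall on every Wednesday and Thursday.
Next Wednesday: Jan 21 2015.
The following Thursday is Jan 22 2015.
The following Wednesday is Jan 28 2015.

Jan 21 2015, Jan 22 2015, Jan 28 2015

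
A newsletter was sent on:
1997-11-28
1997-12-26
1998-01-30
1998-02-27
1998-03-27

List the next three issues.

1998-04-24, 1998-05-29, 1998-06-26

Every date is a Friday; gaps 28, 35, 28, 28 days.
Each is the last Friday of its month (at least one falls on the 29th or later, ruling out '4th Friday').
Last Friday of April 1998: 1998-04-24.
May 1998 ends with Friday 1998-05-29.
June 1998 ends with Friday 1998-06-26.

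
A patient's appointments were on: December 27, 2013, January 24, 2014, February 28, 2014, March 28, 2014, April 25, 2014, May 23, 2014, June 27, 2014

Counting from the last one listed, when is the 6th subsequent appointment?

December 26, 2014

Gaps: 28, 35, 28, 28, 28, 35 days — a mix of 28 and 35. Every date is a Friday.
Each is the 4th Friday of its month.
4th Friday of July 2014: July 25, 2014.
4th Friday of August 2014: August 22, 2014.
September 2014 — 4th Friday is September 26, 2014.
4th Friday of October 2014: October 24, 2014.
November 2014 — 4th Friday is November 28, 2014.
December 2014 — 4th Friday is December 26, 2014.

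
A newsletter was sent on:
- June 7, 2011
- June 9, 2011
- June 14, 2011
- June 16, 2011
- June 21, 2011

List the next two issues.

Every event lands on a Tuesday or Thursday (gaps cycle 2, 5, 2, 5).
So the schedule is: every Tuesday and Thursday.
Next Thursday: June 23, 2011.
The following Tuesday is June 28, 2011.

June 23, 2011; June 28, 2011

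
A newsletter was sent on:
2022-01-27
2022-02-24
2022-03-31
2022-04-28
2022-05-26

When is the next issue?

Every date is a Thursday; gaps 28, 35, 28, 28 days.
Each is the last Thursday of its month (at least one falls on the 29th or later, ruling out '4th Thursday').
Last Thursday of June 2022: 2022-06-30.

2022-06-30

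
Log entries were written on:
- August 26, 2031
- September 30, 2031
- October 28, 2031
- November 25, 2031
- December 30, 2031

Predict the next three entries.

Every date is a Tuesday; gaps 35, 28, 28, 35 days.
Each is the last Tuesday of its month (at least one falls on the 29th or later, ruling out '4th Tuesday').
Last Tuesday of January 2032: January 27, 2032.
Last Tuesday of February 2032: February 24, 2032.
Last Tuesday of March 2032: March 30, 2032.

January 27, 2032; February 24, 2032; March 30, 2032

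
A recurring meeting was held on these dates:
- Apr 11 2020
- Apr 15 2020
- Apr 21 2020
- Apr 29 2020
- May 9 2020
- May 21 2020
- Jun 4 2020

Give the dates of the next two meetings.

Intervals are 4, 6, 8, 10, 12, 14 days — an arithmetic progression with common difference 2.
Next gap: 16 days. Jun 4 2020 + 16 days = Jun 20 2020.
Next gap: 18 days. Jun 20 2020 + 18 days = Jul 8 2020.

Jun 20 2020, Jul 8 2020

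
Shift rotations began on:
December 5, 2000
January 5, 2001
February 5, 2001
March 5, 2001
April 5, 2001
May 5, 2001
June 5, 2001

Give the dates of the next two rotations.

July 5, 2001; August 5, 2001

The day-of-month is always 5 (31, 31, 28, 31, 30, 31 days between events).
So this recurs on the 5th of each month.
July 2001: July 5, 2001.
Next: August 2001 → August 5, 2001.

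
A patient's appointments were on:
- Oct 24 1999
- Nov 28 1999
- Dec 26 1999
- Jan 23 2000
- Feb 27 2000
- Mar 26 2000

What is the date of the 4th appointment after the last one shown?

These are Sundays at 28- or 35-day spacing (35, 28, 28, 35, 28).
The pattern: 4th Sunday of the month.
April 2000 — 4th Sunday is Apr 23 2000.
May 2000 — 4th Sunday is May 28 2000.
June 2000 — 4th Sunday is Jun 25 2000.
July 2000 — 4th Sunday is Jul 23 2000.

Jul 23 2000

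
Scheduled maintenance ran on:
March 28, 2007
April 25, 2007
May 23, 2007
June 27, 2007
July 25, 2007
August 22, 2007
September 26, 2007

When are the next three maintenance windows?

October 24, 2007; November 28, 2007; December 26, 2007

Gaps: 28, 28, 35, 28, 28, 35 days — a mix of 28 and 35. Every date is a Wednesday.
Each is the 4th Wednesday of its month.
4th Wednesday of October 2007: October 24, 2007.
November 2007 — 4th Wednesday is November 28, 2007.
December 2007 — 4th Wednesday is December 26, 2007.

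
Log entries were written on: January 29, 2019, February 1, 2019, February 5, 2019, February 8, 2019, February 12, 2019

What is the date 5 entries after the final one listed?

Every event lands on a Tuesday or Friday (gaps cycle 3, 4, 3, 4).
So the schedule is: every Tuesday and Friday.
Next Friday: February 15, 2019.
Next Tuesday: February 19, 2019.
Next Friday: February 22, 2019.
Next Tuesday: February 26, 2019.
The following Friday is March 1, 2019.

March 1, 2019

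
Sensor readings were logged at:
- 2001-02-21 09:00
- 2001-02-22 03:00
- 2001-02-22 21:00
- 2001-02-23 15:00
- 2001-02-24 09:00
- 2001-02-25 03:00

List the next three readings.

Gaps: 18, 18, 18, 18, 18 hours — each event is 18 hours after the previous one.
2001-02-25 03:00 + 18 h = 2001-02-25 21:00.
2001-02-25 21:00 + 18 h = 2001-02-26 15:00.
2001-02-26 15:00 + 18 h = 2001-02-27 09:00.

2001-02-25 21:00, 2001-02-26 15:00, 2001-02-27 09:00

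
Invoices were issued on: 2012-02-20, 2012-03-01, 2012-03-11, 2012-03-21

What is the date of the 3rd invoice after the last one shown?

Every event comes 10 days after the last (10, 10, 10).
2012-03-21 + 10 days = 2012-03-31.
2012-03-31 + 10 days = 2012-04-10.
2012-04-10 + 10 days = 2012-04-20.

2012-04-20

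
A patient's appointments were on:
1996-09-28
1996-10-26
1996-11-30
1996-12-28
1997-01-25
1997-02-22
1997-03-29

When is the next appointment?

These are Saturdays with 28, 35, 28, 28, 28, 35-day gaps.
Each is the final Saturday of its month — 1996-11-30 is past the 28th, so '4th Saturday' doesn't fit.
April 1997 ends with Saturday 1997-04-26.

1997-04-26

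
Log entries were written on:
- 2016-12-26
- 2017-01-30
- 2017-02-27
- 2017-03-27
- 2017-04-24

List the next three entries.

These are Mondays with 35, 28, 28, 28-day gaps.
Each is the final Monday of its month — 2017-01-30 is past the 28th, so '4th Monday' doesn't fit.
May 2017 ends with Monday 2017-05-29.
Last Monday of June 2017: 2017-06-26.
Last Monday of July 2017: 2017-07-31.

2017-05-29, 2017-06-26, 2017-07-31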